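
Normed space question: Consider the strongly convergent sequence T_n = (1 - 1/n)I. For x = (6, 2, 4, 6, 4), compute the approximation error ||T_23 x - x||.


T_23 x - x = (1 - 1/23)x - x = -x/23
||x|| = sqrt(108) = 10.3923
||T_23 x - x|| = ||x||/23 = 10.3923/23 = 0.4518

0.4518


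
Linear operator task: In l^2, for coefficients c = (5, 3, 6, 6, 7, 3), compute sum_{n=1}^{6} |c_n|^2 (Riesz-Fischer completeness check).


sum |c_n|^2 = 5^2 + 3^2 + 6^2 + 6^2 + 7^2 + 3^2
= 25 + 9 + 36 + 36 + 49 + 9
= 164

164


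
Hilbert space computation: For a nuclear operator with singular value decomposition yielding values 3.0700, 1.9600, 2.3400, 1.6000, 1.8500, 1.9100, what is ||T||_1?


The nuclear norm is the sum of all singular values.
||T||_1 = 3.0700 + 1.9600 + 2.3400 + 1.6000 + 1.8500 + 1.9100
= 12.7300

12.7300


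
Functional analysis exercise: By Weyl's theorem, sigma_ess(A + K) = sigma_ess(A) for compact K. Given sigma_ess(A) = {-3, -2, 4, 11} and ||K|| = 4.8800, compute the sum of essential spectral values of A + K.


By Weyl's theorem, the essential spectrum is invariant under compact perturbations.
sigma_ess(A + K) = sigma_ess(A) = {-3, -2, 4, 11}
Sum = -3 + -2 + 4 + 11 = 10

10


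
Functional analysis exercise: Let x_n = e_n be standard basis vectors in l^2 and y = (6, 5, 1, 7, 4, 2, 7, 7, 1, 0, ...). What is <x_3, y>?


x_3 = e_3 is the standard basis vector with 1 in position 3.
<x_3, y> = y_3 = 1
As n -> infinity, <x_n, y> -> 0, confirming weak convergence of (x_n) to 0.

1


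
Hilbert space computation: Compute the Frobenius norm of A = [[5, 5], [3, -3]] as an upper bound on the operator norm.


||A||_F^2 = sum a_ij^2
= 5^2 + 5^2 + 3^2 + (-3)^2
= 25 + 25 + 9 + 9 = 68
||A||_F = sqrt(68) = 8.2462

8.2462


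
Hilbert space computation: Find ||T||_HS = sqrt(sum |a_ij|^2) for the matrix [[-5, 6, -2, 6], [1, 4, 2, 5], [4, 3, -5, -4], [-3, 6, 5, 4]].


The Hilbert-Schmidt norm is sqrt(sum of squares of all entries).
Sum of squares = (-5)^2 + 6^2 + (-2)^2 + 6^2 + 1^2 + 4^2 + 2^2 + 5^2 + 4^2 + 3^2 + (-5)^2 + (-4)^2 + (-3)^2 + 6^2 + 5^2 + 4^2
= 25 + 36 + 4 + 36 + 1 + 16 + 4 + 25 + 16 + 9 + 25 + 16 + 9 + 36 + 25 + 16 = 299
||T||_HS = sqrt(299) = 17.2916

17.2916


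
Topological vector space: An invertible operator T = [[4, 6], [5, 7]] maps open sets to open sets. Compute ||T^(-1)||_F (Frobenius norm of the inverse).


det(T) = 4*7 - 6*5 = -2
T^(-1) = (1/-2) * [[7, -6], [-5, 4]] = [[-3.5000, 3.0000], [2.5000, -2.0000]]
||T^(-1)||_F^2 = (-3.5000)^2 + 3.0000^2 + 2.5000^2 + (-2.0000)^2 = 31.5000
||T^(-1)||_F = sqrt(31.5000) = 5.6125

5.6125


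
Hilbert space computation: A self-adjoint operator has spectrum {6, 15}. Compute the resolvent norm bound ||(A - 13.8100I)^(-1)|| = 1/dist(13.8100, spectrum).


dist(13.8100, {6, 15}) = min(|13.8100 - 6|, |13.8100 - 15|)
= min(7.8100, 1.1900) = 1.1900
Resolvent bound = 1/1.1900 = 0.8403

0.8403


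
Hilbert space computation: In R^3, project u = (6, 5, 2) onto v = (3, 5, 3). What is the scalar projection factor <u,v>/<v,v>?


Computing <u,v> = 6*3 + 5*5 + 2*3 = 49
Computing <v,v> = 3^2 + 5^2 + 3^2 = 43
Projection coefficient = 49/43 = 1.1395

1.1395


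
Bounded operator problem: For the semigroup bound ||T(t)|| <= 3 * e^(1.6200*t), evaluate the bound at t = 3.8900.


||T(3.8900)|| <= 3 * exp(1.6200 * 3.8900)
= 3 * exp(6.3018)
= 3 * 545.5530
= 1636.6591

1636.6591


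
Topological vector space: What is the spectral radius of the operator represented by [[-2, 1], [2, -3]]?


For a 2x2 matrix, eigenvalues satisfy lambda^2 - (trace)*lambda + det = 0
trace = -2 + -3 = -5
det = -2*-3 - 1*2 = 4
discriminant = (-5)^2 - 4*(4) = 9
spectral radius = max |eigenvalue| = 4.0000

4.0000


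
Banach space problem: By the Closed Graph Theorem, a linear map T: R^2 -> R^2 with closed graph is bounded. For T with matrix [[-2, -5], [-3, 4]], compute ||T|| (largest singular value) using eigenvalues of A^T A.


A^T A = [[13, -2], [-2, 41]]
trace(A^T A) = 54, det(A^T A) = 529
discriminant = 54^2 - 4*529 = 800
Largest eigenvalue of A^T A = (trace + sqrt(disc))/2 = 41.1421
||T|| = sqrt(41.1421) = 6.4142

6.4142


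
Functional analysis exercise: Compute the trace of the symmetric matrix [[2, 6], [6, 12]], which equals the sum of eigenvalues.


For a self-adjoint (symmetric) matrix, the eigenvalues are real.
The sum of eigenvalues equals the trace of the matrix.
trace = 2 + 12 = 14

14


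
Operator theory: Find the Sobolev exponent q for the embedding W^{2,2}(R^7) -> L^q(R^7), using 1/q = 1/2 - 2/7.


Using the Sobolev embedding formula: 1/q = 1/p - k/n
1/q = 1/2 - 2/7 = 3/14
q = 1/(3/14) = 14/3 = 4.6667

4.6667


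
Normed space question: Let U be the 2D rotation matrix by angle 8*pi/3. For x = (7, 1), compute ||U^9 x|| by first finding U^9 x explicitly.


U is a rotation by theta = 8*pi/3
U^9 = rotation by 9*theta = 72*pi/3 = 0*pi/3 (mod 2*pi)
cos(0*pi/3) = 1.0000, sin(0*pi/3) = 0.0000
U^9 x = (1.0000 * 7 - 0.0000 * 1, 0.0000 * 7 + 1.0000 * 1)
= (7.0000, 1.0000)
||U^9 x|| = sqrt(7.0000^2 + 1.0000^2) = sqrt(50.0000) = 7.0711

7.0711


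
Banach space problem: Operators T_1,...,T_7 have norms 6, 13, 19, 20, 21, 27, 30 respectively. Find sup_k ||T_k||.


By the Uniform Boundedness Principle, the supremum of norms is finite.
sup_k ||T_k|| = max(6, 13, 19, 20, 21, 27, 30) = 30

30


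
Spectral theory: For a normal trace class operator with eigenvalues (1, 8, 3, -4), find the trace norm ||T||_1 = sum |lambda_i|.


For a normal operator, singular values equal |eigenvalues|.
Trace norm = sum |lambda_i| = 1 + 8 + 3 + 4
= 16

16


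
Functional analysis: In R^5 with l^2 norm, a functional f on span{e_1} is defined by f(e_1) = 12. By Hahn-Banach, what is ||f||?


The norm of f is given by ||f|| = sup_{||x||=1} |f(x)|.
On span{e_1}, ||e_1|| = 1, so ||f|| = |f(e_1)| / ||e_1||
= |12| / 1 = 12.0000

12.0000


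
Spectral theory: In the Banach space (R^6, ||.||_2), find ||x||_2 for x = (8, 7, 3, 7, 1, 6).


The l^2 norm = (sum |x_i|^2)^(1/2)
Sum of 2th powers = 64 + 49 + 9 + 49 + 1 + 36 = 208
||x||_2 = (208)^(1/2) = 14.4222

14.4222


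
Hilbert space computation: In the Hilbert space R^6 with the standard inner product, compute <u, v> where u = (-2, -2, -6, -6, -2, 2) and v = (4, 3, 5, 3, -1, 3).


Computing the standard inner product <u, v> = sum u_i * v_i
= -2*4 + -2*3 + -6*5 + -6*3 + -2*-1 + 2*3
= -8 + -6 + -30 + -18 + 2 + 6
= -54

-54


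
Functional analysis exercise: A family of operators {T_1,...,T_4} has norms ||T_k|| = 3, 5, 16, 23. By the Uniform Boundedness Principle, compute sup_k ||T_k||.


By the Uniform Boundedness Principle, the supremum of norms is finite.
sup_k ||T_k|| = max(3, 5, 16, 23) = 23

23


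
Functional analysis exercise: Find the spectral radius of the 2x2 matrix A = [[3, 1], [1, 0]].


For a 2x2 matrix, eigenvalues satisfy lambda^2 - (trace)*lambda + det = 0
trace = 3 + 0 = 3
det = 3*0 - 1*1 = -1
discriminant = 3^2 - 4*(-1) = 13
spectral radius = max |eigenvalue| = 3.3028

3.3028


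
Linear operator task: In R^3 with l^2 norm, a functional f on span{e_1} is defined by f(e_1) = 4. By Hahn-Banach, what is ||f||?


The norm of f is given by ||f|| = sup_{||x||=1} |f(x)|.
On span{e_1}, ||e_1|| = 1, so ||f|| = |f(e_1)| / ||e_1||
= |4| / 1 = 4.0000

4.0000


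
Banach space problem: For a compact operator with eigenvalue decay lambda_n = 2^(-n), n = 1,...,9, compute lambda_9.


The eigenvalue formula gives lambda_9 = 1/2^9
= 1/512
= 0.0020

0.0020


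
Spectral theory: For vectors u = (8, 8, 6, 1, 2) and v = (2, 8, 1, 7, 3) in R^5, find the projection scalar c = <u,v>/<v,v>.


Computing <u,v> = 8*2 + 8*8 + 6*1 + 1*7 + 2*3 = 99
Computing <v,v> = 2^2 + 8^2 + 1^2 + 7^2 + 3^2 = 127
Projection coefficient = 99/127 = 0.7795

0.7795


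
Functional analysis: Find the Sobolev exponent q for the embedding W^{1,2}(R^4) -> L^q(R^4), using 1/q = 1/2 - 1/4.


Using the Sobolev embedding formula: 1/q = 1/p - k/n
1/q = 1/2 - 1/4 = 1/4
q = 1/(1/4) = 4

4.0000


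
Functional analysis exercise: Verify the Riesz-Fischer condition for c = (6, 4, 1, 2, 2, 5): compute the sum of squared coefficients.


sum |c_n|^2 = 6^2 + 4^2 + 1^2 + 2^2 + 2^2 + 5^2
= 36 + 16 + 1 + 4 + 4 + 25
= 86

86


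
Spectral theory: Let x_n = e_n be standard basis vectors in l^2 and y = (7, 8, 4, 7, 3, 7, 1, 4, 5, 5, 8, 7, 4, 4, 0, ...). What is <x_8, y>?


x_8 = e_8 is the standard basis vector with 1 in position 8.
<x_8, y> = y_8 = 4
As n -> infinity, <x_n, y> -> 0, confirming weak convergence of (x_n) to 0.

4


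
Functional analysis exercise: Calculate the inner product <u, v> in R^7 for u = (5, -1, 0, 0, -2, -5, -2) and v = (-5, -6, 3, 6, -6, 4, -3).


Computing the standard inner product <u, v> = sum u_i * v_i
= 5*-5 + -1*-6 + 0*3 + 0*6 + -2*-6 + -5*4 + -2*-3
= -25 + 6 + 0 + 0 + 12 + -20 + 6
= -21

-21


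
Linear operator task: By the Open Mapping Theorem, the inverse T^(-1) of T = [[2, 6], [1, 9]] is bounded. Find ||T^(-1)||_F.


det(T) = 2*9 - 6*1 = 12
T^(-1) = (1/12) * [[9, -6], [-1, 2]] = [[0.7500, -0.5000], [-0.0833, 0.1667]]
||T^(-1)||_F^2 = 0.7500^2 + (-0.5000)^2 + (-0.0833)^2 + 0.1667^2 = 0.8472
||T^(-1)||_F = sqrt(0.8472) = 0.9204

0.9204


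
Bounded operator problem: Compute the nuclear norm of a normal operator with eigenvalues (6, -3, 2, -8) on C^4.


For a normal operator, singular values equal |eigenvalues|.
Trace norm = sum |lambda_i| = 6 + 3 + 2 + 8
= 19

19


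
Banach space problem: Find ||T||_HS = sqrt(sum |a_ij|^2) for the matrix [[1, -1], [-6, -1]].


The Hilbert-Schmidt norm is sqrt(sum of squares of all entries).
Sum of squares = 1^2 + (-1)^2 + (-6)^2 + (-1)^2
= 1 + 1 + 36 + 1 = 39
||T||_HS = sqrt(39) = 6.2450

6.2450


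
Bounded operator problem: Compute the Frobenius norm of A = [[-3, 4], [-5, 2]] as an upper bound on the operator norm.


||A||_F^2 = sum a_ij^2
= (-3)^2 + 4^2 + (-5)^2 + 2^2
= 9 + 16 + 25 + 4 = 54
||A||_F = sqrt(54) = 7.3485

7.3485


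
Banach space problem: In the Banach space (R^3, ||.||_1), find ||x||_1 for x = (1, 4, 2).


The l^1 norm equals the sum of absolute values of all components.
||x||_1 = 1 + 4 + 2
= 7

7.0000


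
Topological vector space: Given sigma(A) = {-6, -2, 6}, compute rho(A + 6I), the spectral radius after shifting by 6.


Spectrum of A + 6I = {0, 4, 12}
Spectral radius = max |lambda| over the shifted spectrum
= max(0, 4, 12) = 12

12


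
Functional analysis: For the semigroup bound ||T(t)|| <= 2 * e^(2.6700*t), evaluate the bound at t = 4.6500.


||T(4.6500)|| <= 2 * exp(2.6700 * 4.6500)
= 2 * exp(12.4155)
= 2 * 246594.3604
= 493188.7208

493188.7208


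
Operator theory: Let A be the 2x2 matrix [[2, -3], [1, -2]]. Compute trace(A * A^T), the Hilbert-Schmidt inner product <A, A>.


trace(A * A^T) = sum of squares of all entries
= 2^2 + (-3)^2 + 1^2 + (-2)^2
= 4 + 9 + 1 + 4
= 18

18


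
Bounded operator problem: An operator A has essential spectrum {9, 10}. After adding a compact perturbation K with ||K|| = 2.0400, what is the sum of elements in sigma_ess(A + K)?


By Weyl's theorem, the essential spectrum is invariant under compact perturbations.
sigma_ess(A + K) = sigma_ess(A) = {9, 10}
Sum = 9 + 10 = 19

19


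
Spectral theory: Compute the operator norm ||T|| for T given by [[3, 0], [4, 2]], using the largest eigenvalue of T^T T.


A^T A = [[25, 8], [8, 4]]
trace(A^T A) = 29, det(A^T A) = 36
discriminant = 29^2 - 4*36 = 697
Largest eigenvalue of A^T A = (trace + sqrt(disc))/2 = 27.7004
||T|| = sqrt(27.7004) = 5.2631

5.2631


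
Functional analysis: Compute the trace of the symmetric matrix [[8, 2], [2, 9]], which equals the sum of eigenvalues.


For a self-adjoint (symmetric) matrix, the eigenvalues are real.
The sum of eigenvalues equals the trace of the matrix.
trace = 8 + 9 = 17

17


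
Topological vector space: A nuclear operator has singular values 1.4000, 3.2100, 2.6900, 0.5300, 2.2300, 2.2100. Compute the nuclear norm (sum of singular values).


The nuclear norm is the sum of all singular values.
||T||_1 = 1.4000 + 3.2100 + 2.6900 + 0.5300 + 2.2300 + 2.2100
= 12.2700

12.2700


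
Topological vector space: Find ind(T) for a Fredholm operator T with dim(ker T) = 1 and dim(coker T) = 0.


The Fredholm index is defined as ind(T) = dim(ker T) - dim(coker T)
= 1 - 0
= 1

1


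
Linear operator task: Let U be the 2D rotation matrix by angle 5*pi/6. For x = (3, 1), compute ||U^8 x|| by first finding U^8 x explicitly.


U is a rotation by theta = 5*pi/6
U^8 = rotation by 8*theta = 40*pi/6 = 4*pi/6 (mod 2*pi)
cos(4*pi/6) = -0.5000, sin(4*pi/6) = 0.8660
U^8 x = (-0.5000 * 3 - 0.8660 * 1, 0.8660 * 3 + -0.5000 * 1)
= (-2.3660, 2.0981)
||U^8 x|| = sqrt((-2.3660)^2 + 2.0981^2) = sqrt(10.0000) = 3.1623

3.1623


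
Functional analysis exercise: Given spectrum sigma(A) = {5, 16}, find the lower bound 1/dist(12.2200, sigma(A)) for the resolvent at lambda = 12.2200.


dist(12.2200, {5, 16}) = min(|12.2200 - 5|, |12.2200 - 16|)
= min(7.2200, 3.7800) = 3.7800
Resolvent bound = 1/3.7800 = 0.2646

0.2646


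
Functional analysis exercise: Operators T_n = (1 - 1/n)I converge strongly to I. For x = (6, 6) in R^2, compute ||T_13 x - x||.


T_13 x - x = (1 - 1/13)x - x = -x/13
||x|| = sqrt(72) = 8.4853
||T_13 x - x|| = ||x||/13 = 8.4853/13 = 0.6527

0.6527


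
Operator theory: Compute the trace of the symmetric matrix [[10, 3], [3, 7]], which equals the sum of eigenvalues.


For a self-adjoint (symmetric) matrix, the eigenvalues are real.
The sum of eigenvalues equals the trace of the matrix.
trace = 10 + 7 = 17

17


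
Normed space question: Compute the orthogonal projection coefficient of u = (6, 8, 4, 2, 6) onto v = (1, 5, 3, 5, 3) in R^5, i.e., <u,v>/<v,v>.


Computing <u,v> = 6*1 + 8*5 + 4*3 + 2*5 + 6*3 = 86
Computing <v,v> = 1^2 + 5^2 + 3^2 + 5^2 + 3^2 = 69
Projection coefficient = 86/69 = 1.2464

1.2464


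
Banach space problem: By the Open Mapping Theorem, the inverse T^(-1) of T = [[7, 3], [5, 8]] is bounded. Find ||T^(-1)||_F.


det(T) = 7*8 - 3*5 = 41
T^(-1) = (1/41) * [[8, -3], [-5, 7]] = [[0.1951, -0.0732], [-0.1220, 0.1707]]
||T^(-1)||_F^2 = 0.1951^2 + (-0.0732)^2 + (-0.1220)^2 + 0.1707^2 = 0.0874
||T^(-1)||_F = sqrt(0.0874) = 0.2957

0.2957


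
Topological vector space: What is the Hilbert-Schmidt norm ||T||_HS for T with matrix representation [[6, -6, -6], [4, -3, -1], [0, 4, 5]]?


The Hilbert-Schmidt norm is sqrt(sum of squares of all entries).
Sum of squares = 6^2 + (-6)^2 + (-6)^2 + 4^2 + (-3)^2 + (-1)^2 + 0^2 + 4^2 + 5^2
= 36 + 36 + 36 + 16 + 9 + 1 + 0 + 16 + 25 = 175
||T||_HS = sqrt(175) = 13.2288

13.2288


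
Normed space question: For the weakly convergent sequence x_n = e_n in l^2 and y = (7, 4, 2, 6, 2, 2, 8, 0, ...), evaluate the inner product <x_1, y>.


x_1 = e_1 is the standard basis vector with 1 in position 1.
<x_1, y> = y_1 = 7
As n -> infinity, <x_n, y> -> 0, confirming weak convergence of (x_n) to 0.

7


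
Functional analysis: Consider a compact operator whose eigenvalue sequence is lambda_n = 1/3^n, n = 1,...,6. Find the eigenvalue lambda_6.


The eigenvalue formula gives lambda_6 = 1/3^6
= 1/729
= 0.0014

0.0014


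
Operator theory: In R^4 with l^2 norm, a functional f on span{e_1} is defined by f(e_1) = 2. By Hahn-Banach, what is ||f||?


The norm of f is given by ||f|| = sup_{||x||=1} |f(x)|.
On span{e_1}, ||e_1|| = 1, so ||f|| = |f(e_1)| / ||e_1||
= |2| / 1 = 2.0000

2.0000


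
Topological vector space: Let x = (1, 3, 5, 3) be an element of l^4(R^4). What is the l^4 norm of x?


The l^4 norm = (sum |x_i|^4)^(1/4)
Sum of 4th powers = 1 + 81 + 625 + 81 = 788
||x||_4 = (788)^(1/4) = 5.2982

5.2982


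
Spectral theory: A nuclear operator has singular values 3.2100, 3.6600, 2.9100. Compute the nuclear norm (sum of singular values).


The nuclear norm is the sum of all singular values.
||T||_1 = 3.2100 + 3.6600 + 2.9100
= 9.7800

9.7800


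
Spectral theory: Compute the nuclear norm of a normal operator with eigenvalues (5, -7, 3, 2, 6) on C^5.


For a normal operator, singular values equal |eigenvalues|.
Trace norm = sum |lambda_i| = 5 + 7 + 3 + 2 + 6
= 23

23


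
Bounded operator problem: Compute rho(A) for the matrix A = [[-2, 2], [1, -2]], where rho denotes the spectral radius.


For a 2x2 matrix, eigenvalues satisfy lambda^2 - (trace)*lambda + det = 0
trace = -2 + -2 = -4
det = -2*-2 - 2*1 = 2
discriminant = (-4)^2 - 4*(2) = 8
spectral radius = max |eigenvalue| = 3.4142

3.4142


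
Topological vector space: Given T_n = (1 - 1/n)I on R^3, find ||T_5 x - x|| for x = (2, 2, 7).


T_5 x - x = (1 - 1/5)x - x = -x/5
||x|| = sqrt(57) = 7.5498
||T_5 x - x|| = ||x||/5 = 7.5498/5 = 1.5100

1.5100


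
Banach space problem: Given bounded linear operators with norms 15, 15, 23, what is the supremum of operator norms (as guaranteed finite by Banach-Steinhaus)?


By the Uniform Boundedness Principle, the supremum of norms is finite.
sup_k ||T_k|| = max(15, 15, 23) = 23

23


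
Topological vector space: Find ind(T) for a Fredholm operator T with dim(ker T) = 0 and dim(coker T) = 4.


The Fredholm index is defined as ind(T) = dim(ker T) - dim(coker T)
= 0 - 4
= -4

-4


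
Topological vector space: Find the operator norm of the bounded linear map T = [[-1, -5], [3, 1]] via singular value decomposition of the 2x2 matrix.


A^T A = [[10, 8], [8, 26]]
trace(A^T A) = 36, det(A^T A) = 196
discriminant = 36^2 - 4*196 = 512
Largest eigenvalue of A^T A = (trace + sqrt(disc))/2 = 29.3137
||T|| = sqrt(29.3137) = 5.4142

5.4142


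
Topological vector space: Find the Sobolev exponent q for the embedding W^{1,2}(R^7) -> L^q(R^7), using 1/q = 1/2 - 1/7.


Using the Sobolev embedding formula: 1/q = 1/p - k/n
1/q = 1/2 - 1/7 = 5/14
q = 1/(5/14) = 14/5 = 2.8000

2.8000


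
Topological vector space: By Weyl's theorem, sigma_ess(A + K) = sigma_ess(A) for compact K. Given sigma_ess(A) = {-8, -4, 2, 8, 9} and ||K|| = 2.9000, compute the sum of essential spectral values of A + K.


By Weyl's theorem, the essential spectrum is invariant under compact perturbations.
sigma_ess(A + K) = sigma_ess(A) = {-8, -4, 2, 8, 9}
Sum = -8 + -4 + 2 + 8 + 9 = 7

7


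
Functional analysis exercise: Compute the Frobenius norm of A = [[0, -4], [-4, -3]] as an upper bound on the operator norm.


||A||_F^2 = sum a_ij^2
= 0^2 + (-4)^2 + (-4)^2 + (-3)^2
= 0 + 16 + 16 + 9 = 41
||A||_F = sqrt(41) = 6.4031

6.4031


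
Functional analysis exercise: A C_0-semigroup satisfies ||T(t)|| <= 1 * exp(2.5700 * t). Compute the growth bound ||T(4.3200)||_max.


||T(4.3200)|| <= 1 * exp(2.5700 * 4.3200)
= 1 * exp(11.1024)
= 1 * 66330.1617
= 66330.1617

66330.1617


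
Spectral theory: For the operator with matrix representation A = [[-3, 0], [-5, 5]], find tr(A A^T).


trace(A * A^T) = sum of squares of all entries
= (-3)^2 + 0^2 + (-5)^2 + 5^2
= 9 + 0 + 25 + 25
= 59

59


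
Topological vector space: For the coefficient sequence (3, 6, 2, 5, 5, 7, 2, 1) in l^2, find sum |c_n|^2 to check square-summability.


sum |c_n|^2 = 3^2 + 6^2 + 2^2 + 5^2 + 5^2 + 7^2 + 2^2 + 1^2
= 9 + 36 + 4 + 25 + 25 + 49 + 4 + 1
= 153

153


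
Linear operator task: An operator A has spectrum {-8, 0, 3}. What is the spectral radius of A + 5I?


Spectrum of A + 5I = {-3, 5, 8}
Spectral radius = max |lambda| over the shifted spectrum
= max(3, 5, 8) = 8

8


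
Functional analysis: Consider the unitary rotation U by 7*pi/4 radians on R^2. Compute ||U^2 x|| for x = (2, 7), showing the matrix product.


U is a rotation by theta = 7*pi/4
U^2 = rotation by 2*theta = 14*pi/4 = 6*pi/4 (mod 2*pi)
cos(6*pi/4) = 0.0000, sin(6*pi/4) = -1.0000
U^2 x = (0.0000 * 2 - -1.0000 * 7, -1.0000 * 2 + 0.0000 * 7)
= (7.0000, -2.0000)
||U^2 x|| = sqrt(7.0000^2 + (-2.0000)^2) = sqrt(53.0000) = 7.2801

7.2801


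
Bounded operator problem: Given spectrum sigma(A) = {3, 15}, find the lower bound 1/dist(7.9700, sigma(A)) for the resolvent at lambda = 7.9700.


dist(7.9700, {3, 15}) = min(|7.9700 - 3|, |7.9700 - 15|)
= min(4.9700, 7.0300) = 4.9700
Resolvent bound = 1/4.9700 = 0.2012

0.2012


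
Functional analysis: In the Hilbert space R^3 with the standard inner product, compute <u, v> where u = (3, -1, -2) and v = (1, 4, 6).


Computing the standard inner product <u, v> = sum u_i * v_i
= 3*1 + -1*4 + -2*6
= 3 + -4 + -12
= -13

-13


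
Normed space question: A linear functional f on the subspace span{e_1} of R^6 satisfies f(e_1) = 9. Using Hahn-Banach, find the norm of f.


The norm of f is given by ||f|| = sup_{||x||=1} |f(x)|.
On span{e_1}, ||e_1|| = 1, so ||f|| = |f(e_1)| / ||e_1||
= |9| / 1 = 9.0000

9.0000


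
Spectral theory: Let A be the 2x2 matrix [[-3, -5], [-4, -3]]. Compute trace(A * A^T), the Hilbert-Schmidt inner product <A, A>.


trace(A * A^T) = sum of squares of all entries
= (-3)^2 + (-5)^2 + (-4)^2 + (-3)^2
= 9 + 25 + 16 + 9
= 59

59


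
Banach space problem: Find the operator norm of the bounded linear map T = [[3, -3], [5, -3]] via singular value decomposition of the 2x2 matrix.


A^T A = [[34, -24], [-24, 18]]
trace(A^T A) = 52, det(A^T A) = 36
discriminant = 52^2 - 4*36 = 2560
Largest eigenvalue of A^T A = (trace + sqrt(disc))/2 = 51.2982
||T|| = sqrt(51.2982) = 7.1623

7.1623


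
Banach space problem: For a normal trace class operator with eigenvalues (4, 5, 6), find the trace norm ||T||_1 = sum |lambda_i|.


For a normal operator, singular values equal |eigenvalues|.
Trace norm = sum |lambda_i| = 4 + 5 + 6
= 15

15


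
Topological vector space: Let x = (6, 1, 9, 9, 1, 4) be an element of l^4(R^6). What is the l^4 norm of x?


The l^4 norm = (sum |x_i|^4)^(1/4)
Sum of 4th powers = 1296 + 1 + 6561 + 6561 + 1 + 256 = 14676
||x||_4 = (14676)^(1/4) = 11.0066

11.0066


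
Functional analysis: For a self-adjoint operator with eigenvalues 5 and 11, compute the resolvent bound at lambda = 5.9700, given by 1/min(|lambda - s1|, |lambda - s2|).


dist(5.9700, {5, 11}) = min(|5.9700 - 5|, |5.9700 - 11|)
= min(0.9700, 5.0300) = 0.9700
Resolvent bound = 1/0.9700 = 1.0309

1.0309


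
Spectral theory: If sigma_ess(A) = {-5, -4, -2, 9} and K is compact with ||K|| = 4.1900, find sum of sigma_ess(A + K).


By Weyl's theorem, the essential spectrum is invariant under compact perturbations.
sigma_ess(A + K) = sigma_ess(A) = {-5, -4, -2, 9}
Sum = -5 + -4 + -2 + 9 = -2

-2


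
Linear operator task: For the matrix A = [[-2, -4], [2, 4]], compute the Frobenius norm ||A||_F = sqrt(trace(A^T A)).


||A||_F^2 = sum a_ij^2
= (-2)^2 + (-4)^2 + 2^2 + 4^2
= 4 + 16 + 4 + 16 = 40
||A||_F = sqrt(40) = 6.3246

6.3246


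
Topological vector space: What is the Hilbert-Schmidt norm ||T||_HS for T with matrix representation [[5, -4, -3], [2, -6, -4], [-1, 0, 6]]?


The Hilbert-Schmidt norm is sqrt(sum of squares of all entries).
Sum of squares = 5^2 + (-4)^2 + (-3)^2 + 2^2 + (-6)^2 + (-4)^2 + (-1)^2 + 0^2 + 6^2
= 25 + 16 + 9 + 4 + 36 + 16 + 1 + 0 + 36 = 143
||T||_HS = sqrt(143) = 11.9583

11.9583


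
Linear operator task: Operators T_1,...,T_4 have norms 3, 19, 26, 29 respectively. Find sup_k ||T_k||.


By the Uniform Boundedness Principle, the supremum of norms is finite.
sup_k ||T_k|| = max(3, 19, 26, 29) = 29

29


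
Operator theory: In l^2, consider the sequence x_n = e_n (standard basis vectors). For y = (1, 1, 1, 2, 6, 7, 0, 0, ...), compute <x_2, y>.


x_2 = e_2 is the standard basis vector with 1 in position 2.
<x_2, y> = y_2 = 1
As n -> infinity, <x_n, y> -> 0, confirming weak convergence of (x_n) to 0.

1


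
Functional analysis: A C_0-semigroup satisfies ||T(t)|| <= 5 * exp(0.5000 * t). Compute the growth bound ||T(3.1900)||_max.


||T(3.1900)|| <= 5 * exp(0.5000 * 3.1900)
= 5 * exp(1.5950)
= 5 * 4.9283
= 24.6416

24.6416


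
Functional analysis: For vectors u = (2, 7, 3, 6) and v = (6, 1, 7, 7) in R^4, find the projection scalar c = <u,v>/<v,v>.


Computing <u,v> = 2*6 + 7*1 + 3*7 + 6*7 = 82
Computing <v,v> = 6^2 + 1^2 + 7^2 + 7^2 = 135
Projection coefficient = 82/135 = 0.6074

0.6074


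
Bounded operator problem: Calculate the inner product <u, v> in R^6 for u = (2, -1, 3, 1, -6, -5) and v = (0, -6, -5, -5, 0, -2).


Computing the standard inner product <u, v> = sum u_i * v_i
= 2*0 + -1*-6 + 3*-5 + 1*-5 + -6*0 + -5*-2
= 0 + 6 + -15 + -5 + 0 + 10
= -4

-4


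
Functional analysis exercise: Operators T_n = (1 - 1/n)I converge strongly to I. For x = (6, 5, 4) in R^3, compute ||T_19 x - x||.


T_19 x - x = (1 - 1/19)x - x = -x/19
||x|| = sqrt(77) = 8.7750
||T_19 x - x|| = ||x||/19 = 8.7750/19 = 0.4618

0.4618


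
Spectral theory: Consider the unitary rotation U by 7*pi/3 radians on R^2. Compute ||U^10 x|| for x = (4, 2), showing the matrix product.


U is a rotation by theta = 7*pi/3
U^10 = rotation by 10*theta = 70*pi/3 = 4*pi/3 (mod 2*pi)
cos(4*pi/3) = -0.5000, sin(4*pi/3) = -0.8660
U^10 x = (-0.5000 * 4 - -0.8660 * 2, -0.8660 * 4 + -0.5000 * 2)
= (-0.2679, -4.4641)
||U^10 x|| = sqrt((-0.2679)^2 + (-4.4641)^2) = sqrt(20.0000) = 4.4721

4.4721


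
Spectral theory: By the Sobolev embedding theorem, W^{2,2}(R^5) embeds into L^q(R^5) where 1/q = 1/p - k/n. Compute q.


Using the Sobolev embedding formula: 1/q = 1/p - k/n
1/q = 1/2 - 2/5 = 1/10
q = 1/(1/10) = 10

10.0000


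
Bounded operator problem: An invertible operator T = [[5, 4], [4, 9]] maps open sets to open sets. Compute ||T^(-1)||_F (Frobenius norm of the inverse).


det(T) = 5*9 - 4*4 = 29
T^(-1) = (1/29) * [[9, -4], [-4, 5]] = [[0.3103, -0.1379], [-0.1379, 0.1724]]
||T^(-1)||_F^2 = 0.3103^2 + (-0.1379)^2 + (-0.1379)^2 + 0.1724^2 = 0.1641
||T^(-1)||_F = sqrt(0.1641) = 0.4051

0.4051


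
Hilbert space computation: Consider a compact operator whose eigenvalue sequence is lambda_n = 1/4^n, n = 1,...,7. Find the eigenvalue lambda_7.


The eigenvalue formula gives lambda_7 = 1/4^7
= 1/16384
= 6.1035e-05

6.1035e-05


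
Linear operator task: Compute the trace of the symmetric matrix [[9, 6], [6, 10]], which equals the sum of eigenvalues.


For a self-adjoint (symmetric) matrix, the eigenvalues are real.
The sum of eigenvalues equals the trace of the matrix.
trace = 9 + 10 = 19

19


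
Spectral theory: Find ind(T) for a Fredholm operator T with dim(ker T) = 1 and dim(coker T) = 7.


The Fredholm index is defined as ind(T) = dim(ker T) - dim(coker T)
= 1 - 7
= -6

-6


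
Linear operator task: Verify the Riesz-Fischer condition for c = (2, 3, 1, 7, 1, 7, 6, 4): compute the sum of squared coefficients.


sum |c_n|^2 = 2^2 + 3^2 + 1^2 + 7^2 + 1^2 + 7^2 + 6^2 + 4^2
= 4 + 9 + 1 + 49 + 1 + 49 + 36 + 16
= 165

165


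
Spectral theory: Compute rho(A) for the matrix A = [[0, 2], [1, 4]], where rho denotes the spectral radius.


For a 2x2 matrix, eigenvalues satisfy lambda^2 - (trace)*lambda + det = 0
trace = 0 + 4 = 4
det = 0*4 - 2*1 = -2
discriminant = 4^2 - 4*(-2) = 24
spectral radius = max |eigenvalue| = 4.4495

4.4495


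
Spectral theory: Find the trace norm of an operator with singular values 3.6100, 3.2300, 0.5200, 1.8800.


The nuclear norm is the sum of all singular values.
||T||_1 = 3.6100 + 3.2300 + 0.5200 + 1.8800
= 9.2400

9.2400


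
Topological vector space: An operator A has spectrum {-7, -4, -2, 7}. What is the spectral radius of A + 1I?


Spectrum of A + 1I = {-6, -3, -1, 8}
Spectral radius = max |lambda| over the shifted spectrum
= max(6, 3, 1, 8) = 8

8


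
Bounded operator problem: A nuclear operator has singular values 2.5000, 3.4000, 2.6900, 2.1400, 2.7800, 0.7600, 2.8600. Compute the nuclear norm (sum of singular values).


The nuclear norm is the sum of all singular values.
||T||_1 = 2.5000 + 3.4000 + 2.6900 + 2.1400 + 2.7800 + 0.7600 + 2.8600
= 17.1300

17.1300


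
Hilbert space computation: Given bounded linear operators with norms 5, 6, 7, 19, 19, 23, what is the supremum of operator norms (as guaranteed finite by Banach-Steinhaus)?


By the Uniform Boundedness Principle, the supremum of norms is finite.
sup_k ||T_k|| = max(5, 6, 7, 19, 19, 23) = 23

23


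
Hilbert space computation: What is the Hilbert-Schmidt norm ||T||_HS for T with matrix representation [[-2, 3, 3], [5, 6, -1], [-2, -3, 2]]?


The Hilbert-Schmidt norm is sqrt(sum of squares of all entries).
Sum of squares = (-2)^2 + 3^2 + 3^2 + 5^2 + 6^2 + (-1)^2 + (-2)^2 + (-3)^2 + 2^2
= 4 + 9 + 9 + 25 + 36 + 1 + 4 + 9 + 4 = 101
||T||_HS = sqrt(101) = 10.0499

10.0499


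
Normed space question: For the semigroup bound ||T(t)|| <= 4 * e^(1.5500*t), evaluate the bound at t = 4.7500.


||T(4.7500)|| <= 4 * exp(1.5500 * 4.7500)
= 4 * exp(7.3625)
= 4 * 1575.7711
= 6303.0843

6303.0843


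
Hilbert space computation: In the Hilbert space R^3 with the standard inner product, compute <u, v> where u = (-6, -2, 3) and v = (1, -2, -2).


Computing the standard inner product <u, v> = sum u_i * v_i
= -6*1 + -2*-2 + 3*-2
= -6 + 4 + -6
= -8

-8


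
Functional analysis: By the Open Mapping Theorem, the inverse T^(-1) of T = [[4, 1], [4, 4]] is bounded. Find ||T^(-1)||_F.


det(T) = 4*4 - 1*4 = 12
T^(-1) = (1/12) * [[4, -1], [-4, 4]] = [[0.3333, -0.0833], [-0.3333, 0.3333]]
||T^(-1)||_F^2 = 0.3333^2 + (-0.0833)^2 + (-0.3333)^2 + 0.3333^2 = 0.3403
||T^(-1)||_F = sqrt(0.3403) = 0.5833

0.5833


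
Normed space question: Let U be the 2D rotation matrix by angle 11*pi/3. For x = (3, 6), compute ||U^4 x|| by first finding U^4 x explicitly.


U is a rotation by theta = 11*pi/3
U^4 = rotation by 4*theta = 44*pi/3 = 2*pi/3 (mod 2*pi)
cos(2*pi/3) = -0.5000, sin(2*pi/3) = 0.8660
U^4 x = (-0.5000 * 3 - 0.8660 * 6, 0.8660 * 3 + -0.5000 * 6)
= (-6.6962, -0.4019)
||U^4 x|| = sqrt((-6.6962)^2 + (-0.4019)^2) = sqrt(45.0000) = 6.7082

6.7082


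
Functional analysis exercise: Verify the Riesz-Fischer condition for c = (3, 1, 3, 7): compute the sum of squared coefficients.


sum |c_n|^2 = 3^2 + 1^2 + 3^2 + 7^2
= 9 + 1 + 9 + 49
= 68

68


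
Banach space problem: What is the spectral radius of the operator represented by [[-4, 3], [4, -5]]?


For a 2x2 matrix, eigenvalues satisfy lambda^2 - (trace)*lambda + det = 0
trace = -4 + -5 = -9
det = -4*-5 - 3*4 = 8
discriminant = (-9)^2 - 4*(8) = 49
spectral radius = max |eigenvalue| = 8.0000

8.0000


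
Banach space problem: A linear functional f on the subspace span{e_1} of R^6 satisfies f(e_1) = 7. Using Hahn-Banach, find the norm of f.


The norm of f is given by ||f|| = sup_{||x||=1} |f(x)|.
On span{e_1}, ||e_1|| = 1, so ||f|| = |f(e_1)| / ||e_1||
= |7| / 1 = 7.0000

7.0000


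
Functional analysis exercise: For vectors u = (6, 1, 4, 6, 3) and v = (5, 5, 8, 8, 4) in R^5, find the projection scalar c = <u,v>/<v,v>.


Computing <u,v> = 6*5 + 1*5 + 4*8 + 6*8 + 3*4 = 127
Computing <v,v> = 5^2 + 5^2 + 8^2 + 8^2 + 4^2 = 194
Projection coefficient = 127/194 = 0.6546

0.6546


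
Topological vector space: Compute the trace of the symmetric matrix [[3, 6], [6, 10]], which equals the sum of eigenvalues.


For a self-adjoint (symmetric) matrix, the eigenvalues are real.
The sum of eigenvalues equals the trace of the matrix.
trace = 3 + 10 = 13

13


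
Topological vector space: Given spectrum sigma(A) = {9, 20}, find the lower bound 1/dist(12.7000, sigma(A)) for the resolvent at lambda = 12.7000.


dist(12.7000, {9, 20}) = min(|12.7000 - 9|, |12.7000 - 20|)
= min(3.7000, 7.3000) = 3.7000
Resolvent bound = 1/3.7000 = 0.2703

0.2703


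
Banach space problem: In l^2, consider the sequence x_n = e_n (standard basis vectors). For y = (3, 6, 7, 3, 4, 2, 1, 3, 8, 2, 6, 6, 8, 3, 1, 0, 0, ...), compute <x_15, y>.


x_15 = e_15 is the standard basis vector with 1 in position 15.
<x_15, y> = y_15 = 1
As n -> infinity, <x_n, y> -> 0, confirming weak convergence of (x_n) to 0.

1


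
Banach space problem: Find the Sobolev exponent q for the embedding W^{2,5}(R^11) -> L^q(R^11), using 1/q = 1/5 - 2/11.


Using the Sobolev embedding formula: 1/q = 1/p - k/n
1/q = 1/5 - 2/11 = 1/55
q = 1/(1/55) = 55

55.0000


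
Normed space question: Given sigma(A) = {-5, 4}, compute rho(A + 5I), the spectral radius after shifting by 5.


Spectrum of A + 5I = {0, 9}
Spectral radius = max |lambda| over the shifted spectrum
= max(0, 9) = 9

9


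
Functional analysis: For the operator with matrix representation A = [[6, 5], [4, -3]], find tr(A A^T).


trace(A * A^T) = sum of squares of all entries
= 6^2 + 5^2 + 4^2 + (-3)^2
= 36 + 25 + 16 + 9
= 86

86


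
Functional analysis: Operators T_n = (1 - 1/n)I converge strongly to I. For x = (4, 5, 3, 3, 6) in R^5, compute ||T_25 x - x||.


T_25 x - x = (1 - 1/25)x - x = -x/25
||x|| = sqrt(95) = 9.7468
||T_25 x - x|| = ||x||/25 = 9.7468/25 = 0.3899

0.3899


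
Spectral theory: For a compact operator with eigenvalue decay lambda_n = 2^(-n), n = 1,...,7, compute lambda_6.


The eigenvalue formula gives lambda_6 = 1/2^6
= 1/64
= 0.0156

0.0156


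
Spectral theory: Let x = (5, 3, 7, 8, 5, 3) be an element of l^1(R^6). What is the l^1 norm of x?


The l^1 norm equals the sum of absolute values of all components.
||x||_1 = 5 + 3 + 7 + 8 + 5 + 3
= 31

31.0000


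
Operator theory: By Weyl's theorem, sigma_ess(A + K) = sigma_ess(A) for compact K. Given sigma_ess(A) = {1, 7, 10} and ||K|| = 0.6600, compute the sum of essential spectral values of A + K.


By Weyl's theorem, the essential spectrum is invariant under compact perturbations.
sigma_ess(A + K) = sigma_ess(A) = {1, 7, 10}
Sum = 1 + 7 + 10 = 18

18


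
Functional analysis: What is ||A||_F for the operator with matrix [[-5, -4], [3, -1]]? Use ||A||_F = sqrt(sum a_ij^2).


||A||_F^2 = sum a_ij^2
= (-5)^2 + (-4)^2 + 3^2 + (-1)^2
= 25 + 16 + 9 + 1 = 51
||A||_F = sqrt(51) = 7.1414

7.1414


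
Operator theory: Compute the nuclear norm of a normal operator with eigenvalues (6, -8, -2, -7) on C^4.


For a normal operator, singular values equal |eigenvalues|.
Trace norm = sum |lambda_i| = 6 + 8 + 2 + 7
= 23

23


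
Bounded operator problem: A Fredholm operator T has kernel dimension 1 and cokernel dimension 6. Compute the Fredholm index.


The Fredholm index is defined as ind(T) = dim(ker T) - dim(coker T)
= 1 - 6
= -5

-5


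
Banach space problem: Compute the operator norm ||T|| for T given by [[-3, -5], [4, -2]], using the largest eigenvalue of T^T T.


A^T A = [[25, 7], [7, 29]]
trace(A^T A) = 54, det(A^T A) = 676
discriminant = 54^2 - 4*676 = 212
Largest eigenvalue of A^T A = (trace + sqrt(disc))/2 = 34.2801
||T|| = sqrt(34.2801) = 5.8549

5.8549


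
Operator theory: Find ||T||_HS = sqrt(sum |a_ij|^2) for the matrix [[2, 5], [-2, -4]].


The Hilbert-Schmidt norm is sqrt(sum of squares of all entries).
Sum of squares = 2^2 + 5^2 + (-2)^2 + (-4)^2
= 4 + 25 + 4 + 16 = 49
||T||_HS = sqrt(49) = 7.0000

7.0000


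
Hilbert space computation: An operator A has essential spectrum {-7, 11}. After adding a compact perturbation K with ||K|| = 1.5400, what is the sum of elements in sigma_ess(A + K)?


By Weyl's theorem, the essential spectrum is invariant under compact perturbations.
sigma_ess(A + K) = sigma_ess(A) = {-7, 11}
Sum = -7 + 11 = 4

4


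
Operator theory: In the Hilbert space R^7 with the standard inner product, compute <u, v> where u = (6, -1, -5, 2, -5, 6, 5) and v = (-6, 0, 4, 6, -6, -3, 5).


Computing the standard inner product <u, v> = sum u_i * v_i
= 6*-6 + -1*0 + -5*4 + 2*6 + -5*-6 + 6*-3 + 5*5
= -36 + 0 + -20 + 12 + 30 + -18 + 25
= -7

-7


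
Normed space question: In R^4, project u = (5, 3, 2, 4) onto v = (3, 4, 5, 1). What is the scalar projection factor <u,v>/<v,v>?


Computing <u,v> = 5*3 + 3*4 + 2*5 + 4*1 = 41
Computing <v,v> = 3^2 + 4^2 + 5^2 + 1^2 = 51
Projection coefficient = 41/51 = 0.8039

0.8039


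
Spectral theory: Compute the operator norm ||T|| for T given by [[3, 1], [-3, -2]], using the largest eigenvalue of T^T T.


A^T A = [[18, 9], [9, 5]]
trace(A^T A) = 23, det(A^T A) = 9
discriminant = 23^2 - 4*9 = 493
Largest eigenvalue of A^T A = (trace + sqrt(disc))/2 = 22.6018
||T|| = sqrt(22.6018) = 4.7541

4.7541


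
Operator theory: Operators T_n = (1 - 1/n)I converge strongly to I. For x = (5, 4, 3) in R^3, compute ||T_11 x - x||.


T_11 x - x = (1 - 1/11)x - x = -x/11
||x|| = sqrt(50) = 7.0711
||T_11 x - x|| = ||x||/11 = 7.0711/11 = 0.6428

0.6428


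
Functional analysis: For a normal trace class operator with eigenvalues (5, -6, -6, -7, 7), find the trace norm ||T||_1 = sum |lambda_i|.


For a normal operator, singular values equal |eigenvalues|.
Trace norm = sum |lambda_i| = 5 + 6 + 6 + 7 + 7
= 31

31


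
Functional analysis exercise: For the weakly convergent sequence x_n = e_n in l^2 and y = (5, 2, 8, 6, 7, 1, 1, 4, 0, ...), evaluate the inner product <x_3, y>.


x_3 = e_3 is the standard basis vector with 1 in position 3.
<x_3, y> = y_3 = 8
As n -> infinity, <x_n, y> -> 0, confirming weak convergence of (x_n) to 0.

8


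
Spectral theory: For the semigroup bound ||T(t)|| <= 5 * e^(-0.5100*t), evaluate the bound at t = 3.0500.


||T(3.0500)|| <= 5 * exp(-0.5100 * 3.0500)
= 5 * exp(-1.5555)
= 5 * 0.2111
= 1.0554

1.0554


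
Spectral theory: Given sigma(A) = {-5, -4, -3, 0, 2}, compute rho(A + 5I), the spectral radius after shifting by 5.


Spectrum of A + 5I = {0, 1, 2, 5, 7}
Spectral radius = max |lambda| over the shifted spectrum
= max(0, 1, 2, 5, 7) = 7

7


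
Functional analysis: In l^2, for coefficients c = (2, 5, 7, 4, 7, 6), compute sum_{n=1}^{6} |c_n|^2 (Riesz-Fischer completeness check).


sum |c_n|^2 = 2^2 + 5^2 + 7^2 + 4^2 + 7^2 + 6^2
= 4 + 25 + 49 + 16 + 49 + 36
= 179

179


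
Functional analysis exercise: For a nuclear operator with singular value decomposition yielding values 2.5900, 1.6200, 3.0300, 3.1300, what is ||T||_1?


The nuclear norm is the sum of all singular values.
||T||_1 = 2.5900 + 1.6200 + 3.0300 + 3.1300
= 10.3700

10.3700


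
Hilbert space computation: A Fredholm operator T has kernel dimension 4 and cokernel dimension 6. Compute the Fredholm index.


The Fredholm index is defined as ind(T) = dim(ker T) - dim(coker T)
= 4 - 6
= -2

-2


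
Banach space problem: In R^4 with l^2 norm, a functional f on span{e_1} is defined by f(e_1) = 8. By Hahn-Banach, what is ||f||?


The norm of f is given by ||f|| = sup_{||x||=1} |f(x)|.
On span{e_1}, ||e_1|| = 1, so ||f|| = |f(e_1)| / ||e_1||
= |8| / 1 = 8.0000

8.0000


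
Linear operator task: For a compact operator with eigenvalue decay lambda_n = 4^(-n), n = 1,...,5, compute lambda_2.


The eigenvalue formula gives lambda_2 = 1/4^2
= 1/16
= 0.0625

0.0625


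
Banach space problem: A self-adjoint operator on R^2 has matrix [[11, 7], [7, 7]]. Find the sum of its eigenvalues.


For a self-adjoint (symmetric) matrix, the eigenvalues are real.
The sum of eigenvalues equals the trace of the matrix.
trace = 11 + 7 = 18

18


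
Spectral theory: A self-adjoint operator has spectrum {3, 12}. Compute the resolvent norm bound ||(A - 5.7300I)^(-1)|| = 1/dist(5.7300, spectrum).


dist(5.7300, {3, 12}) = min(|5.7300 - 3|, |5.7300 - 12|)
= min(2.7300, 6.2700) = 2.7300
Resolvent bound = 1/2.7300 = 0.3663

0.3663


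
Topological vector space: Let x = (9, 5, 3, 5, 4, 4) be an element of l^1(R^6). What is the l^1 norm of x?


The l^1 norm equals the sum of absolute values of all components.
||x||_1 = 9 + 5 + 3 + 5 + 4 + 4
= 30

30.0000


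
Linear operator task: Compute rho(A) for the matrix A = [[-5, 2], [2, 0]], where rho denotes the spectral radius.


For a 2x2 matrix, eigenvalues satisfy lambda^2 - (trace)*lambda + det = 0
trace = -5 + 0 = -5
det = -5*0 - 2*2 = -4
discriminant = (-5)^2 - 4*(-4) = 41
spectral radius = max |eigenvalue| = 5.7016

5.7016


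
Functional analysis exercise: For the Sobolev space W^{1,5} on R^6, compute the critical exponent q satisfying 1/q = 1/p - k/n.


Using the Sobolev embedding formula: 1/q = 1/p - k/n
1/q = 1/5 - 1/6 = 1/30
q = 1/(1/30) = 30

30.0000
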